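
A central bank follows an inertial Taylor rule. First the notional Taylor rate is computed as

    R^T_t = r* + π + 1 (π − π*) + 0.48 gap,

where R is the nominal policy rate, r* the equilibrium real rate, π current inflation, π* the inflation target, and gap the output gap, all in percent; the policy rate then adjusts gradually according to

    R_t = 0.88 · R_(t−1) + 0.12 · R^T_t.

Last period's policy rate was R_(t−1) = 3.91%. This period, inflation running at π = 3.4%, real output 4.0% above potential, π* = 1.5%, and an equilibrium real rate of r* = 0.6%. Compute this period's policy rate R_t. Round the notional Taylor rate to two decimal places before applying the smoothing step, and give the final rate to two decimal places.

Output 4.0% above potential → gap = 4.0.
R^T_t = 0.6 + 3.4 + 1 × (3.4 − 1.5) + 0.48 × 4.0
   = 0.6 + 3.4 + 1.9 + 1.92 = 7.82
R_t = 0.88 × 3.91 + 0.12 × 7.82 = 3.4408 + 0.9384 = 4.38

4.38%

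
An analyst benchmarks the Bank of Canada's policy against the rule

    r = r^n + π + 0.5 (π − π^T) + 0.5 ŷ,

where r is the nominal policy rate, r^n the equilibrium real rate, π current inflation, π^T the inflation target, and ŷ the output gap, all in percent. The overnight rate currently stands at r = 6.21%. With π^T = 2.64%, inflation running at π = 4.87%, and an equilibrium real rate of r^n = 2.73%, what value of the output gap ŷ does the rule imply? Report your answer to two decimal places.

-5.01%

0.5 ŷ = 6.21 − 2.73 − 4.87 − 0.5 × (4.87 − 2.64) = -2.505
ŷ = -2.505 / 0.5 = -5.01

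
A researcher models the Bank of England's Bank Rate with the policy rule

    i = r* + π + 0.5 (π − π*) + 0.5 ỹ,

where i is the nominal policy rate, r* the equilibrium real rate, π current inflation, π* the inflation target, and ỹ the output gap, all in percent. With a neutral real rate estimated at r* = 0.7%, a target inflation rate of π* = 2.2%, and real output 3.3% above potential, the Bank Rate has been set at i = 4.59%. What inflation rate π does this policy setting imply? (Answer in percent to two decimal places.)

2.23%

Output 3.3% above potential → ỹ = 3.3.
Collecting π: i = r* + (1 + 0.5) π − 0.5 π* + 0.5 ỹ
1.5 π = 4.59 − 0.7 + 0.5 × 2.2 − 0.5 × 3.3 = 3.34
π = 3.34 / 1.5 = 2.23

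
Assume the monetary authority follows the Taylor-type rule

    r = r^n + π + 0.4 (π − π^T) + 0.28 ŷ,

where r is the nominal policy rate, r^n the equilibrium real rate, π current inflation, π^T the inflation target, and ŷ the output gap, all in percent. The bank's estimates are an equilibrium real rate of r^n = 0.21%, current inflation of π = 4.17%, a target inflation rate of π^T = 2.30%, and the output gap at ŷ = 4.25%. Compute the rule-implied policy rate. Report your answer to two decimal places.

r = 0.21 + 4.17 + 0.4 × (4.17 − 2.30) + 0.28 × 4.25
   = 0.21 + 4.17 + 0.748 + 1.19 = 6.32

6.32%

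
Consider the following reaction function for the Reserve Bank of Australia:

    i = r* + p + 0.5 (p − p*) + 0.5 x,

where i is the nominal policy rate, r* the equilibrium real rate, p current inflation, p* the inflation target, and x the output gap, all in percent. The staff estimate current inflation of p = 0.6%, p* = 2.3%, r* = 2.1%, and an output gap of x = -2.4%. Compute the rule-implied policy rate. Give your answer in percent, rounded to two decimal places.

0.65%

i = 2.1 + 0.6 + 0.5 × (0.6 − 2.3) + 0.5 × (-2.4)
   = 2.1 + 0.6 − 0.85 − 1.2 = 0.65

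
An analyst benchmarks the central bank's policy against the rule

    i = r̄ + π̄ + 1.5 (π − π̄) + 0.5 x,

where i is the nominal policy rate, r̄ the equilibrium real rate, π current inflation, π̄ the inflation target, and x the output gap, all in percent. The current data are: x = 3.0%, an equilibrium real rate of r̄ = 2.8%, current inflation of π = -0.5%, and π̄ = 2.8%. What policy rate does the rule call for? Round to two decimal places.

2.15%

i = 2.8 + 2.8 + 1.5 × (-0.5 − 2.8) + 0.5 × 3.0
   = 2.8 + 2.8 − 4.95 + 1.5 = 2.15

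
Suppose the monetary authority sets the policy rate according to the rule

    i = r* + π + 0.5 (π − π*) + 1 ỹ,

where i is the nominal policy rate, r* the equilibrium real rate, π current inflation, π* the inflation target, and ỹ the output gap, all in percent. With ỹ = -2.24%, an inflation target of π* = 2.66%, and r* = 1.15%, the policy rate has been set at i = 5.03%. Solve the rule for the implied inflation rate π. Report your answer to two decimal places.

4.97%

Collecting π: i = r* + (1 + 0.5) π − 0.5 π* + 1 ỹ
1.5 π = 5.03 − 1.15 + 0.5 × 2.66 − 1 × (-2.24) = 7.45
π = 7.45 / 1.5 = 4.97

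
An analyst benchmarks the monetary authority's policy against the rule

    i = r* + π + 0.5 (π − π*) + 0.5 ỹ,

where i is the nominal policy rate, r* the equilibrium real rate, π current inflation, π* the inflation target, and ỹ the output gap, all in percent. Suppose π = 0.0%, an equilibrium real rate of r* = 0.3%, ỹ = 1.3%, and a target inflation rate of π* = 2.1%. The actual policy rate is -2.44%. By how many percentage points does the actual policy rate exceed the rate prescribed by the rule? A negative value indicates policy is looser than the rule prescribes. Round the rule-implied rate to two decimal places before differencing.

-2.34 pp

i = 0.3 + 0.0 + 0.5 × (0.0 − 2.1) + 0.5 × 1.3
   = 0.3 + 0 − 1.05 + 0.65 = -0.10
Deviation = -2.44 − (-0.10) = -2.34 pp.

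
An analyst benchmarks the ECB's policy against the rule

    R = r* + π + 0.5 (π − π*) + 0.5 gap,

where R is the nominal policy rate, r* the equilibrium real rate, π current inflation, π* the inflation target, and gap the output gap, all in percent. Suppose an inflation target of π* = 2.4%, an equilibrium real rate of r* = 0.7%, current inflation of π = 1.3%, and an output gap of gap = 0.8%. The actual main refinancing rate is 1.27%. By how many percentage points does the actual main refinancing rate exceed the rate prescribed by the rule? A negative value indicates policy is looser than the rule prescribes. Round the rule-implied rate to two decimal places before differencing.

R = 0.7 + 1.3 + 0.5 × (1.3 − 2.4) + 0.5 × 0.8
   = 0.7 + 1.3 − 0.55 + 0.4 = 1.85
Deviation = 1.27 − 1.85 = -0.58 pp.

-0.58 pp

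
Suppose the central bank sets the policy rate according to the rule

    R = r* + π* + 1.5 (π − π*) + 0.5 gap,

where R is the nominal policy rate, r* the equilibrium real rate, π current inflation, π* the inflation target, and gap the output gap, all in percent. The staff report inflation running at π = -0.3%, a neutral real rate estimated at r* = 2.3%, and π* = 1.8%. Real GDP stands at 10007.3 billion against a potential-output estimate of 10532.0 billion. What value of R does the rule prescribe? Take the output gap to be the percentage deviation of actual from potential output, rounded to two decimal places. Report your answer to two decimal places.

Output gap = 100 × (10007.3 − 10532.0) / 10532.0 = -4.98%.
R = 2.30 + 1.80 + 1.5 × (-0.30 − 1.80) + 0.5 × (-4.98)
   = 2.30 + 1.8 − 3.15 − 2.49 = -1.54

-1.54%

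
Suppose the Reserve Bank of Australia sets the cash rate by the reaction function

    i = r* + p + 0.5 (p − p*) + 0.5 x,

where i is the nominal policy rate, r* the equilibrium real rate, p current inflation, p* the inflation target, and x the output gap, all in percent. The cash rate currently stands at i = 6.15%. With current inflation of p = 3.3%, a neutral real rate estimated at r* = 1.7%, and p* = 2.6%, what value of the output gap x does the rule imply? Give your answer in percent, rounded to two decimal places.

1.60%

0.5 x = 6.15 − 1.7 − 3.3 − 0.5 × (3.3 − 2.6) = 0.8
x = 0.8 / 0.5 = 1.60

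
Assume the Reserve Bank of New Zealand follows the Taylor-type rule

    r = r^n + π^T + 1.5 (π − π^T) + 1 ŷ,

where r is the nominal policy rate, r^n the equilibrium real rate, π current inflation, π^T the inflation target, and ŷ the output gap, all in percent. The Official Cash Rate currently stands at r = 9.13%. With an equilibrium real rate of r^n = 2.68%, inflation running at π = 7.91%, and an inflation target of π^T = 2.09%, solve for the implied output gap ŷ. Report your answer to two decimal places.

1 ŷ = 9.13 − 2.68 − 2.09 − 1.5 × (7.91 − 2.09) = -4.37
ŷ = -4.37 / 1 = -4.37

-4.37%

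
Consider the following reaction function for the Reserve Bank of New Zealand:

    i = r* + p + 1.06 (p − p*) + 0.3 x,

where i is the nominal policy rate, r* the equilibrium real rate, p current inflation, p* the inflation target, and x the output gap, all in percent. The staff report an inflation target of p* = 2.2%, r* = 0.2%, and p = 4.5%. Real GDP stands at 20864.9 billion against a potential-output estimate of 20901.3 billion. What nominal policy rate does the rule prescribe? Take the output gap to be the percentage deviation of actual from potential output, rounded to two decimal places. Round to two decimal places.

7.09%

Output gap = 100 × (20864.9 − 20901.3) / 20901.3 = -0.17%.
i = 0.20 + 4.50 + 1.06 × (4.50 − 2.20) + 0.3 × (-0.17)
   = 0.20 + 4.5 + 2.438 − 0.051 = 7.09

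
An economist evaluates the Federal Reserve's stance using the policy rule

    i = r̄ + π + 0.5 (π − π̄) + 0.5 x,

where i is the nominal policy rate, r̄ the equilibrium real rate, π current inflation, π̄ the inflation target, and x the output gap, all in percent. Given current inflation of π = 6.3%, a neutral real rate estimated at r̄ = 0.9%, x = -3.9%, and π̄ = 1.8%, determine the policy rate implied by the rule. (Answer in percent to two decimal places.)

i = 0.9 + 6.3 + 0.5 × (6.3 − 1.8) + 0.5 × (-3.9)
   = 0.9 + 6.3 + 2.25 − 1.95 = 7.50

7.50%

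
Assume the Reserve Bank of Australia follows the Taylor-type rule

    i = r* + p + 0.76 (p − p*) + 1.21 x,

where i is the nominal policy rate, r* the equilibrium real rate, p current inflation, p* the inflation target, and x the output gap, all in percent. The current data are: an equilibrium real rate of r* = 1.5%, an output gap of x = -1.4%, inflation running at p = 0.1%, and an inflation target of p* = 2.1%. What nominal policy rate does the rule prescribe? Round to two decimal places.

i = 1.5 + 0.1 + 0.76 × (0.1 − 2.1) + 1.21 × (-1.4)
   = 1.5 + 0.1 − 1.52 − 1.694 = -1.61

-1.61%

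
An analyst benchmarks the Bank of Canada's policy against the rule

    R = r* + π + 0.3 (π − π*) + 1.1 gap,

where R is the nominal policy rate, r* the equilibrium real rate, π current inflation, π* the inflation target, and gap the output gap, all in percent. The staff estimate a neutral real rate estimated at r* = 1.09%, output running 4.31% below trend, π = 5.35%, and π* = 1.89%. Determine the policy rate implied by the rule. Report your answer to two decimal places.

2.74%

Output 4.31% below potential → gap = -4.31.
R = 1.09 + 5.35 + 0.3 × (5.35 − 1.89) + 1.1 × (-4.31)
   = 1.09 + 5.35 + 1.038 − 4.741 = 2.74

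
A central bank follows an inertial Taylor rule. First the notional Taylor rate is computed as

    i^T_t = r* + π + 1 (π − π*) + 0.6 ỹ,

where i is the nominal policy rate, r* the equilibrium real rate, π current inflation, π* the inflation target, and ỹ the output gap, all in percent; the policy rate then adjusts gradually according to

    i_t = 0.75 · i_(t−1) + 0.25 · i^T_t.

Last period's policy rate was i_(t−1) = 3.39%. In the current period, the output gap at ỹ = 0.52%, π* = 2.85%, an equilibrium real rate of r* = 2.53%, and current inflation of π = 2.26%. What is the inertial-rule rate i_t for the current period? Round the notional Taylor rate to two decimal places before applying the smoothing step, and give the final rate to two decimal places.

i^T_t = 2.53 + 2.26 + 1 × (2.26 − 2.85) + 0.6 × 0.52
   = 2.53 + 2.26 − 0.59 + 0.312 = 4.51
i_t = 0.75 × 3.39 + 0.25 × 4.51 = 2.5425 + 1.1275 = 3.67

3.67%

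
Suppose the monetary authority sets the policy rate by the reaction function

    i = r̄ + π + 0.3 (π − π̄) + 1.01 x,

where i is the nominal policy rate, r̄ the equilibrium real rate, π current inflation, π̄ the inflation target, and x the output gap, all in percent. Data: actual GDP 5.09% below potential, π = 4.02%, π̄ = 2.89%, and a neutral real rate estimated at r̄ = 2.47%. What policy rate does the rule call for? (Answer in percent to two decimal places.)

Output 5.09% below potential → x = -5.09.
i = 2.47 + 4.02 + 0.3 × (4.02 − 2.89) + 1.01 × (-5.09)
   = 2.47 + 4.02 + 0.339 − 5.1409 = 1.69

1.69%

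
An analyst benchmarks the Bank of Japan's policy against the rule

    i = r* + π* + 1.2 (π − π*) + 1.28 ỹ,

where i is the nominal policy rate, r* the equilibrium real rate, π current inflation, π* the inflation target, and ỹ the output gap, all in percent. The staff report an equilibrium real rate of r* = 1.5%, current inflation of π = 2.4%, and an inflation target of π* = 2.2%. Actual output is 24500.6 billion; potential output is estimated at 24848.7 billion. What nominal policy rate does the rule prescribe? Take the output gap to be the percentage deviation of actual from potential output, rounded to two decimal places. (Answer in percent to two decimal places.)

Output gap = 100 × (24500.6 − 24848.7) / 24848.7 = -1.40%.
i = 1.50 + 2.20 + 1.2 × (2.40 − 2.20) + 1.28 × (-1.40)
   = 1.50 + 2.2 + 0.24 − 1.792 = 2.15

2.15%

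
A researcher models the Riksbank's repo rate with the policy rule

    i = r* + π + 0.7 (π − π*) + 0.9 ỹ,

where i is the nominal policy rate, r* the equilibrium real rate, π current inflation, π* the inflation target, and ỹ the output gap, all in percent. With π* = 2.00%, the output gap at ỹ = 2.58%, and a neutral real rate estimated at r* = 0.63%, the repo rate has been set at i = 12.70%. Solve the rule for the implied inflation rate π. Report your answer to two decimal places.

Collecting π: i = r* + (1 + 0.7) π − 0.7 π* + 0.9 ỹ
1.7 π = 12.70 − 0.63 + 0.7 × 2.00 − 0.9 × 2.58 = 11.148
π = 11.148 / 1.7 = 6.56

6.56%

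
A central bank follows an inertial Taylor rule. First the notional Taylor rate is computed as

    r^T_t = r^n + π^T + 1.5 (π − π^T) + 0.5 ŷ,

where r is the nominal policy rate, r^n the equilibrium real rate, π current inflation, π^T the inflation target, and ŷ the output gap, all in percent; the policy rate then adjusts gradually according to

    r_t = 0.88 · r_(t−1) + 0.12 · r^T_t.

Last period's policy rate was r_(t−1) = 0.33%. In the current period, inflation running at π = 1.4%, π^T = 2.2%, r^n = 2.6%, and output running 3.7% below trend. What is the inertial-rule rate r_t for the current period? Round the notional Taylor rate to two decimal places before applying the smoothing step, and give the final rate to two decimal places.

0.50%

Output 3.7% below potential → ŷ = -3.7.
r^T_t = 2.6 + 2.2 + 1.5 × (1.4 − 2.2) + 0.5 × (-3.7)
   = 2.6 + 2.2 − 1.2 − 1.85 = 1.75
r_t = 0.88 × 0.33 + 0.12 × 1.75 = 0.2904 + 0.21 = 0.50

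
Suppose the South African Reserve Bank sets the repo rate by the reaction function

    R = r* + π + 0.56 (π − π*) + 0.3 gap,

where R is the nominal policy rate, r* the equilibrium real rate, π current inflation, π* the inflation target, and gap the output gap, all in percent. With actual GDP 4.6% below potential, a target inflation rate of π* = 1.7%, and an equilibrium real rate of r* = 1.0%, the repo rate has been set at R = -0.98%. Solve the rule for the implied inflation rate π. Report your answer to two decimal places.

Output 4.6% below potential → gap = -4.6.
Collecting π: R = r* + (1 + 0.56) π − 0.56 π* + 0.3 gap
1.56 π = -0.98 − 1.0 + 0.56 × 1.7 − 0.3 × (-4.6) = 0.352
π = 0.352 / 1.56 = 0.23

0.23%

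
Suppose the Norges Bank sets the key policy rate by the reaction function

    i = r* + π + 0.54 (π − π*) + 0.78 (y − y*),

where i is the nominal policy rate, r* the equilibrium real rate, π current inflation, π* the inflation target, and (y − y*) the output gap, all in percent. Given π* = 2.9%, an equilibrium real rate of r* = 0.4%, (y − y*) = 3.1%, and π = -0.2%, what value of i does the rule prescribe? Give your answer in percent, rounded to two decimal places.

0.94%

i = 0.4 + (-0.2) + 0.54 × (-0.2 − 2.9) + 0.78 × 3.1
   = 0.4 − 0.2 − 1.674 + 2.418 = 0.94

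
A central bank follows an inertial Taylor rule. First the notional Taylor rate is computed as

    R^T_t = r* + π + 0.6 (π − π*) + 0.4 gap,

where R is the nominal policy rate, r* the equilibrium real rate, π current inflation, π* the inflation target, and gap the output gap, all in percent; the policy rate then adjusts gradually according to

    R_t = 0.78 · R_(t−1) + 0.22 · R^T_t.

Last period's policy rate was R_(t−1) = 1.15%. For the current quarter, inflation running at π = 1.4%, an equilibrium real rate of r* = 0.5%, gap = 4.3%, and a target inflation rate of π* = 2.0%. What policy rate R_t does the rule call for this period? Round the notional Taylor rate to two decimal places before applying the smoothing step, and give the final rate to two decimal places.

1.61%

R^T_t = 0.5 + 1.4 + 0.6 × (1.4 − 2.0) + 0.4 × 4.3
   = 0.5 + 1.4 − 0.36 + 1.72 = 3.26
R_t = 0.78 × 1.15 + 0.22 × 3.26 = 0.897 + 0.7172 = 1.61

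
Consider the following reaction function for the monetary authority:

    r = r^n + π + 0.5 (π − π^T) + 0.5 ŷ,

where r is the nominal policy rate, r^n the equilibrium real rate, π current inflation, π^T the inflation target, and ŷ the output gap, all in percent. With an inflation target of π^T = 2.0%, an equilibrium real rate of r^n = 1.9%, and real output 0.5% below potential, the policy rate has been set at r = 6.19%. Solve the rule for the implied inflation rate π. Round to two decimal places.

Output 0.5% below potential → ŷ = -0.5.
Collecting π: r = r^n + (1 + 0.5) π − 0.5 π^T + 0.5 ŷ
1.5 π = 6.19 − 1.9 + 0.5 × 2.0 − 0.5 × (-0.5) = 5.54
π = 5.54 / 1.5 = 3.69

3.69%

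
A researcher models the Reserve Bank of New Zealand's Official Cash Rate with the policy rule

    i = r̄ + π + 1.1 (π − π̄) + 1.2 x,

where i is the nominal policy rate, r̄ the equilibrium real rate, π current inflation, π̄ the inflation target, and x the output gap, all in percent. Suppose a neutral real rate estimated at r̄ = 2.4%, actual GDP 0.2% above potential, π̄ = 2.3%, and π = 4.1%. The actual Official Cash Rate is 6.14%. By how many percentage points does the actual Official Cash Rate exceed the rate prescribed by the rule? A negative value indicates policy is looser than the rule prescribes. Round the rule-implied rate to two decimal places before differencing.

Output 0.2% above potential → x = 0.2.
i = 2.4 + 4.1 + 1.1 × (4.1 − 2.3) + 1.2 × 0.2
   = 2.4 + 4.1 + 1.98 + 0.24 = 8.72
Deviation = 6.14 − 8.72 = -2.58 pp.

-2.58 pp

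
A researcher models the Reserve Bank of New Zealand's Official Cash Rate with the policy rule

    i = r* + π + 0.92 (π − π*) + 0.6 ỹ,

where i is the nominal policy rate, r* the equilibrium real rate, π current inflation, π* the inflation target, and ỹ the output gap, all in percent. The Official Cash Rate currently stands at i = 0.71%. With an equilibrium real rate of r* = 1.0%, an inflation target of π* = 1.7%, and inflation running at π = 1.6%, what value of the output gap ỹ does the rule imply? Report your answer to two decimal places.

0.6 ỹ = 0.71 − 1.0 − 1.6 − 0.92 × (1.6 − 1.7) = -1.798
ỹ = -1.798 / 0.6 = -3.00

-3.00%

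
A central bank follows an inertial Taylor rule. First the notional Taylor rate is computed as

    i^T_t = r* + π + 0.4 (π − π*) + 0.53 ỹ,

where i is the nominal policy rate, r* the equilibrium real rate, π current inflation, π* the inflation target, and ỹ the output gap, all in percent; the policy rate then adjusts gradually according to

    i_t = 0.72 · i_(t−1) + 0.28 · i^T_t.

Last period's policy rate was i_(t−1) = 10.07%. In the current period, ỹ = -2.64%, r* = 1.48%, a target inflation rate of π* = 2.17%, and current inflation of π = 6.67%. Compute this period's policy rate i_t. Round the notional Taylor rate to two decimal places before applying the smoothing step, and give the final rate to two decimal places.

i^T_t = 1.48 + 6.67 + 0.4 × (6.67 − 2.17) + 0.53 × (-2.64)
   = 1.48 + 6.67 + 1.8 − 1.3992 = 8.55
i_t = 0.72 × 10.07 + 0.28 × 8.55 = 7.2504 + 2.394 = 9.64

9.64%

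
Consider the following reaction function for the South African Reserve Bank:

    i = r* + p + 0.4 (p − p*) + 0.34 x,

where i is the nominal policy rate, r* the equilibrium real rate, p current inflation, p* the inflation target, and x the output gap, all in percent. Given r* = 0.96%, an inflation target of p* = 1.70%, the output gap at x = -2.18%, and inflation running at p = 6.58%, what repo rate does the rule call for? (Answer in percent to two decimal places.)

8.75%

i = 0.96 + 6.58 + 0.4 × (6.58 − 1.70) + 0.34 × (-2.18)
   = 0.96 + 6.58 + 1.952 − 0.7412 = 8.75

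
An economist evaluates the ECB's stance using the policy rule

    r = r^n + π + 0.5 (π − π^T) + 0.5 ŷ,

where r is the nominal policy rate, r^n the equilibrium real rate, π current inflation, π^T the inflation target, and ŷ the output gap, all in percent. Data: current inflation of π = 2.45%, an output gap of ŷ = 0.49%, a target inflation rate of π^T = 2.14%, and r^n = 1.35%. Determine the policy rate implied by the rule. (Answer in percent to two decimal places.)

r = 1.35 + 2.45 + 0.5 × (2.45 − 2.14) + 0.5 × 0.49
   = 1.35 + 2.45 + 0.155 + 0.245 = 4.20

4.20%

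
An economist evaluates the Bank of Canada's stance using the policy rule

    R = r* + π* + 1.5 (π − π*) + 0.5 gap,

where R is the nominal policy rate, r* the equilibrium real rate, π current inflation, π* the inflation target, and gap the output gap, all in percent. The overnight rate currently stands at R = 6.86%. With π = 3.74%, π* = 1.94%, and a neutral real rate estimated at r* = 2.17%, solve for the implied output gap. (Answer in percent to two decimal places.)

0.5 gap = 6.86 − 2.17 − 1.94 − 1.5 × (3.74 − 1.94) = 0.05
gap = 0.05 / 0.5 = 0.10

0.10%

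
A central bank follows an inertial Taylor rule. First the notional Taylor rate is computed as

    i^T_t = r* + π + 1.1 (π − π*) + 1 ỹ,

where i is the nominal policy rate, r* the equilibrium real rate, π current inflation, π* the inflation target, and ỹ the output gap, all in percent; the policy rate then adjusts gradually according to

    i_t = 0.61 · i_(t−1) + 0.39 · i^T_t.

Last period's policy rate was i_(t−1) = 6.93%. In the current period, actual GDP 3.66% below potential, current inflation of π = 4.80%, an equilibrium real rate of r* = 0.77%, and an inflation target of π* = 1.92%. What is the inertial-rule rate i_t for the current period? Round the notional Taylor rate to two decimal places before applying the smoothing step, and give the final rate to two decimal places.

6.21%

Output 3.66% below potential → ỹ = -3.66.
i^T_t = 0.77 + 4.80 + 1.1 × (4.80 − 1.92) + 1 × (-3.66)
   = 0.77 + 4.8 + 3.168 − 3.66 = 5.08
i_t = 0.61 × 6.93 + 0.39 × 5.08 = 4.2273 + 1.9812 = 6.21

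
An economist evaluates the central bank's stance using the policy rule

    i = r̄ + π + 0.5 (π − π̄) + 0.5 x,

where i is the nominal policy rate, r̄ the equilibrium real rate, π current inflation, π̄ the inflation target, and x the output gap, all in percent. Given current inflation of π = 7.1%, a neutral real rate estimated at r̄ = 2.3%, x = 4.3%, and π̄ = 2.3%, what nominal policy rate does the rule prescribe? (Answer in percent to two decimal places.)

i = 2.3 + 7.1 + 0.5 × (7.1 − 2.3) + 0.5 × 4.3
   = 2.3 + 7.1 + 2.4 + 2.15 = 13.95

13.95%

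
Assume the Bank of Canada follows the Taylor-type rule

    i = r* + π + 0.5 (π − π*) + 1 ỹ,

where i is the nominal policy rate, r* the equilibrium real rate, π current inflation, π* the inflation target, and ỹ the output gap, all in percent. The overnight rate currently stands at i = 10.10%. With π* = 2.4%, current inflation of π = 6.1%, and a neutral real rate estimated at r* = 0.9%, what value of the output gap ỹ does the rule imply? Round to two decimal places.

1.25%

1 ỹ = 10.10 − 0.9 − 6.1 − 0.5 × (6.1 − 2.4) = 1.25
ỹ = 1.25 / 1 = 1.25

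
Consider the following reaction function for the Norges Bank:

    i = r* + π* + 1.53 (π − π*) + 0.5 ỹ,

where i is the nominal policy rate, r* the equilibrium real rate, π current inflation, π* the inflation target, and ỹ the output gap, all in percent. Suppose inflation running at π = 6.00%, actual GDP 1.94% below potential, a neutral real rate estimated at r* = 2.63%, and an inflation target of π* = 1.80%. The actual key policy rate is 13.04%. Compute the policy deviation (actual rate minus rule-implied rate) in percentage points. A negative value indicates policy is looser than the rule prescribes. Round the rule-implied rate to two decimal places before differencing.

Output 1.94% below potential → ỹ = -1.94.
i = 2.63 + 1.80 + 1.53 × (6.00 − 1.80) + 0.5 × (-1.94)
   = 2.63 + 1.8 + 6.426 − 0.97 = 9.89
Deviation = 13.04 − 9.89 = 3.15 pp.

3.15 pp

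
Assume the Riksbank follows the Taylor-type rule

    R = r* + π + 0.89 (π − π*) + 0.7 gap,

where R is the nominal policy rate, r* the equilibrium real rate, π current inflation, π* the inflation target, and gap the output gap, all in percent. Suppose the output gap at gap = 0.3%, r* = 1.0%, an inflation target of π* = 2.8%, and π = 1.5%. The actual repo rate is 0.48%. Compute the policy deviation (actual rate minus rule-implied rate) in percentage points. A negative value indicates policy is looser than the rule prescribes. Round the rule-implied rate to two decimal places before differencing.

-1.07 pp

R = 1.0 + 1.5 + 0.89 × (1.5 − 2.8) + 0.7 × 0.3
   = 1.0 + 1.5 − 1.157 + 0.21 = 1.55
Deviation = 0.48 − 1.55 = -1.07 pp.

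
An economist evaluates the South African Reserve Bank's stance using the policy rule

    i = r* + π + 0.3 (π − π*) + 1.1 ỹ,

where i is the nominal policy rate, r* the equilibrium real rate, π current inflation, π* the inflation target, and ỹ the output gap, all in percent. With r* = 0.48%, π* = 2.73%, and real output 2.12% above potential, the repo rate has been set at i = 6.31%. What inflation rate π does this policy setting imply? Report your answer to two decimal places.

3.32%

Output 2.12% above potential → ỹ = 2.12.
Collecting π: i = r* + (1 + 0.3) π − 0.3 π* + 1.1 ỹ
1.3 π = 6.31 − 0.48 + 0.3 × 2.73 − 1.1 × 2.12 = 4.317
π = 4.317 / 1.3 = 3.32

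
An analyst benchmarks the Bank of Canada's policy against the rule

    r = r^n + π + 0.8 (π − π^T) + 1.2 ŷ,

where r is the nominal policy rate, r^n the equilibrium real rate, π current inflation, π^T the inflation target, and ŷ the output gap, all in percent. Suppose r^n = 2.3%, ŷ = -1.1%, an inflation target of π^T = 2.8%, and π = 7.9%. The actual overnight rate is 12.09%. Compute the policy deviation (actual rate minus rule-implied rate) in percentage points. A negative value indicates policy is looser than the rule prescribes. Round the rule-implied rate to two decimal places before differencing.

-0.87 pp

r = 2.3 + 7.9 + 0.8 × (7.9 − 2.8) + 1.2 × (-1.1)
   = 2.3 + 7.9 + 4.08 − 1.32 = 12.96
Deviation = 12.09 − 12.96 = -0.87 pp.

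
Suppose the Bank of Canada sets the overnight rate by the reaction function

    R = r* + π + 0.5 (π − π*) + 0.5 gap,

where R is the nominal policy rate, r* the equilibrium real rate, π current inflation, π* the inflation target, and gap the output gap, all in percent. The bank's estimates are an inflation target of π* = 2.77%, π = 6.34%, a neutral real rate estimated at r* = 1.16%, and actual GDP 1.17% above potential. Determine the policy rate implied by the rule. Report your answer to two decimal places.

9.87%

Output 1.17% above potential → gap = 1.17.
R = 1.16 + 6.34 + 0.5 × (6.34 − 2.77) + 0.5 × 1.17
   = 1.16 + 6.34 + 1.785 + 0.585 = 9.87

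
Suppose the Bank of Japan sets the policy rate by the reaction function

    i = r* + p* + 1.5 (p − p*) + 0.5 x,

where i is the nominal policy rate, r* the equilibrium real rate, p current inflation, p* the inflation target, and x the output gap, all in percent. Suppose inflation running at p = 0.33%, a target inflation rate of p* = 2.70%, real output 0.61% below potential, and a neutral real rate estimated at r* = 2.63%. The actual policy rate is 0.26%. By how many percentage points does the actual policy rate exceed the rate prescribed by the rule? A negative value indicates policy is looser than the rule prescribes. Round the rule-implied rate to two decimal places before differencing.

Output 0.61% below potential → x = -0.61.
i = 2.63 + 2.70 + 1.5 × (0.33 − 2.70) + 0.5 × (-0.61)
   = 2.63 + 2.7 − 3.555 − 0.305 = 1.47
Deviation = 0.26 − 1.47 = -1.21 pp.

-1.21 pp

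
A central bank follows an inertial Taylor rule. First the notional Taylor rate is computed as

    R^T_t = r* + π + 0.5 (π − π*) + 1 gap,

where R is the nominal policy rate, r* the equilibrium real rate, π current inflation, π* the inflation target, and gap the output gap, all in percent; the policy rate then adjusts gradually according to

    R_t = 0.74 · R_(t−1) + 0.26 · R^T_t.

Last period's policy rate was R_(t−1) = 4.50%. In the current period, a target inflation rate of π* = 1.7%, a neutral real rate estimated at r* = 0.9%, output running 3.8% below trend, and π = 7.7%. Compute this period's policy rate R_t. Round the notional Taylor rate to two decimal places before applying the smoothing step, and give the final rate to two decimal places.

Output 3.8% below potential → gap = -3.8.
R^T_t = 0.9 + 7.7 + 0.5 × (7.7 − 1.7) + 1 × (-3.8)
   = 0.9 + 7.7 + 3 − 3.8 = 7.80
R_t = 0.74 × 4.50 + 0.26 × 7.80 = 3.33 + 2.028 = 5.36

5.36%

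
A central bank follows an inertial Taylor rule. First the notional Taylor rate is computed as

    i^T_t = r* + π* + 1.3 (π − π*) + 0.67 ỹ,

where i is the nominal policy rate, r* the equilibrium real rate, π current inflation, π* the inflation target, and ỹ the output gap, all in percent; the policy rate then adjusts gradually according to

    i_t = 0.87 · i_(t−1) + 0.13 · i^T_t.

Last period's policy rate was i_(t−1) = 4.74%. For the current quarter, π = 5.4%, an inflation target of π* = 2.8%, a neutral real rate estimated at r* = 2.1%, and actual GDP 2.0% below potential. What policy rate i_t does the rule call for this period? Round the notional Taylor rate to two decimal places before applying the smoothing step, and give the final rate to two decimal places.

5.03%

Output 2.0% below potential → ỹ = -2.0.
i^T_t = 2.1 + 2.8 + 1.3 × (5.4 − 2.8) + 0.67 × (-2.0)
   = 2.1 + 2.8 + 3.38 − 1.34 = 6.94
i_t = 0.87 × 4.74 + 0.13 × 6.94 = 4.1238 + 0.9022 = 5.03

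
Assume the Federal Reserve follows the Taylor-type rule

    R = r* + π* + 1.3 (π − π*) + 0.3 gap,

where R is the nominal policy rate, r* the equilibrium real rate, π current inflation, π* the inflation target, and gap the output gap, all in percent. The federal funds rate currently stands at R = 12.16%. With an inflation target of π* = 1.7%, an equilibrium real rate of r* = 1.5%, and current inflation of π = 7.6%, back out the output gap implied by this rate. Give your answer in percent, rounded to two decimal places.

0.3 gap = 12.16 − 1.5 − 1.7 − 1.3 × (7.6 − 1.7) = 1.29
gap = 1.29 / 0.3 = 4.30

4.30%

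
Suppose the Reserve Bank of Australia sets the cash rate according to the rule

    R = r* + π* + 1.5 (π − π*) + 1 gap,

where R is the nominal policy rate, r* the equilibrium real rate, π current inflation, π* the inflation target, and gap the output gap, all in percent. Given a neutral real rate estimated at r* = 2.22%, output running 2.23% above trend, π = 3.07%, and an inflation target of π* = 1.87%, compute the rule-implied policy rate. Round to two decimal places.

8.12%

Output 2.23% above potential → gap = 2.23.
R = 2.22 + 1.87 + 1.5 × (3.07 − 1.87) + 1 × 2.23
   = 2.22 + 1.87 + 1.8 + 2.23 = 8.12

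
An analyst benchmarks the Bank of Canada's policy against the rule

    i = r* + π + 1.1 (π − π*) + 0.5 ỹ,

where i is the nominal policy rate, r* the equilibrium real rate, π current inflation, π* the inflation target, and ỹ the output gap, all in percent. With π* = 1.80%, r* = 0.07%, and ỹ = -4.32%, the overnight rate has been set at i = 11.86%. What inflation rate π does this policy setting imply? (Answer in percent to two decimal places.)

Collecting π: i = r* + (1 + 1.1) π − 1.1 π* + 0.5 ỹ
2.1 π = 11.86 − 0.07 + 1.1 × 1.80 − 0.5 × (-4.32) = 15.93
π = 15.93 / 2.1 = 7.59

7.59%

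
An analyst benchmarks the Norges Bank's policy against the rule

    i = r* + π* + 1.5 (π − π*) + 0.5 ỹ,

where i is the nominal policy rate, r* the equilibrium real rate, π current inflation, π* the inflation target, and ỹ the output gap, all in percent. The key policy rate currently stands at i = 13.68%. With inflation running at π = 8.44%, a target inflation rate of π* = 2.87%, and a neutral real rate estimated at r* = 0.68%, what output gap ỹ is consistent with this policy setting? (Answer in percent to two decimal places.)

3.55%

0.5 ỹ = 13.68 − 0.68 − 2.87 − 1.5 × (8.44 − 2.87) = 1.775
ỹ = 1.775 / 0.5 = 3.55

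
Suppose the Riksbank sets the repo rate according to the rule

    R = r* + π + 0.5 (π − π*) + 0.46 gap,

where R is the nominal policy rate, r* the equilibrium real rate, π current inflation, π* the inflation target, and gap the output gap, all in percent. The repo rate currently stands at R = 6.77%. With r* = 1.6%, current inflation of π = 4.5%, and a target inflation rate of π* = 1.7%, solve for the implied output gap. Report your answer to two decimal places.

-1.59%

0.46 gap = 6.77 − 1.6 − 4.5 − 0.5 × (4.5 − 1.7) = -0.73
gap = -0.73 / 0.46 = -1.59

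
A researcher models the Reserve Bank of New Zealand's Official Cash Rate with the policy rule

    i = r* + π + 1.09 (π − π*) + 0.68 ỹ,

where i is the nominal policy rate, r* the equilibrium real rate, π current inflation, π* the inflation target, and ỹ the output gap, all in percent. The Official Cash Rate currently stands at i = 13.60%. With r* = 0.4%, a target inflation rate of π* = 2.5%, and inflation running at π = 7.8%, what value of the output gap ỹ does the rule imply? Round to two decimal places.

-0.55%

0.68 ỹ = 13.60 − 0.4 − 7.8 − 1.09 × (7.8 − 2.5) = -0.377
ỹ = -0.377 / 0.68 = -0.55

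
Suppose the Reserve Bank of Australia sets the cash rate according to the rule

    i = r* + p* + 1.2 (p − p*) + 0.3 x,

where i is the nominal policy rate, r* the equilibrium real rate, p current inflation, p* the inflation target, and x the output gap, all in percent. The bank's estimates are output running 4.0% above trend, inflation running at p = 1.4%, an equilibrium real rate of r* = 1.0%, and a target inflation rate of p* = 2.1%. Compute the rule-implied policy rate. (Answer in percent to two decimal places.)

3.46%

Output 4.0% above potential → x = 4.0.
i = 1.0 + 2.1 + 1.2 × (1.4 − 2.1) + 0.3 × 4.0
   = 1.0 + 2.1 − 0.84 + 1.2 = 3.46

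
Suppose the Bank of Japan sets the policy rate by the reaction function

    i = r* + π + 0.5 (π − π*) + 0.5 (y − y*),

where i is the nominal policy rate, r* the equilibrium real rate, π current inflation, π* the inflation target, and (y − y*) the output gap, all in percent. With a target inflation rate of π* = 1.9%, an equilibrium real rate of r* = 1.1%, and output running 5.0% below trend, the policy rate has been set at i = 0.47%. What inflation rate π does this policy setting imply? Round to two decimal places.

1.88%

Output 5.0% below potential → (y − y*) = -5.0.
Collecting π: i = r* + (1 + 0.5) π − 0.5 π* + 0.5 (y − y*)
1.5 π = 0.47 − 1.1 + 0.5 × 1.9 − 0.5 × (-5.0) = 2.82
π = 2.82 / 1.5 = 1.88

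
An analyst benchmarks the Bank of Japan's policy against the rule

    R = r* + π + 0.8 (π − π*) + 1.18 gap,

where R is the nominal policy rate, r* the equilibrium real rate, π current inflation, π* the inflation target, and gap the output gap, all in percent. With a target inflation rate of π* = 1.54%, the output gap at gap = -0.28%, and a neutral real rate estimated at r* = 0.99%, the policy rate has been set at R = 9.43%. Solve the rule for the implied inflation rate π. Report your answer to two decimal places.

Collecting π: R = r* + (1 + 0.8) π − 0.8 π* + 1.18 gap
1.8 π = 9.43 − 0.99 + 0.8 × 1.54 − 1.18 × (-0.28) = 10.0024
π = 10.0024 / 1.8 = 5.56

5.56%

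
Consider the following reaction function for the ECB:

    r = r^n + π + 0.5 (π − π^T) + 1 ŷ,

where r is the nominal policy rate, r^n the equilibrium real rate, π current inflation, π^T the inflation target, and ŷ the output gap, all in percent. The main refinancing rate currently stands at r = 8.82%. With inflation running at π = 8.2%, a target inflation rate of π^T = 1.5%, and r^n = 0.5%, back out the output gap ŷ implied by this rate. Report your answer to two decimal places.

-3.23%

1 ŷ = 8.82 − 0.5 − 8.2 − 0.5 × (8.2 − 1.5) = -3.23
ŷ = -3.23 / 1 = -3.23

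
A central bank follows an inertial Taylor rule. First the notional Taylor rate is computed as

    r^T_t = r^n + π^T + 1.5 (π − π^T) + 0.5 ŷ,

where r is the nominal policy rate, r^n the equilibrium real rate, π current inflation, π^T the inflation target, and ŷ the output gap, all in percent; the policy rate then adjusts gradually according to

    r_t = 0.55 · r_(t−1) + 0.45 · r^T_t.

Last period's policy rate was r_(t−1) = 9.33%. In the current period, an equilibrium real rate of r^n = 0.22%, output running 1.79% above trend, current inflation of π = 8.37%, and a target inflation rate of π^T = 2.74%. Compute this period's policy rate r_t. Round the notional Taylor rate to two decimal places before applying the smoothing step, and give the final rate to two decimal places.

10.67%

Output 1.79% above potential → ŷ = 1.79.
r^T_t = 0.22 + 2.74 + 1.5 × (8.37 − 2.74) + 0.5 × 1.79
   = 0.22 + 2.74 + 8.445 + 0.895 = 12.30
r_t = 0.55 × 9.33 + 0.45 × 12.30 = 5.1315 + 5.535 = 10.67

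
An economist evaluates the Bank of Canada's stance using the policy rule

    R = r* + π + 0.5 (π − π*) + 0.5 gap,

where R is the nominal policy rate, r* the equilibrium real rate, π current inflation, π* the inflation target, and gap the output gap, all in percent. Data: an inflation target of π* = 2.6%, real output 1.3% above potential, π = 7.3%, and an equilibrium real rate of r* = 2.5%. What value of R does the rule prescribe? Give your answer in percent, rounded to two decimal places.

12.80%

Output 1.3% above potential → gap = 1.3.
R = 2.5 + 7.3 + 0.5 × (7.3 − 2.6) + 0.5 × 1.3
   = 2.5 + 7.3 + 2.35 + 0.65 = 12.80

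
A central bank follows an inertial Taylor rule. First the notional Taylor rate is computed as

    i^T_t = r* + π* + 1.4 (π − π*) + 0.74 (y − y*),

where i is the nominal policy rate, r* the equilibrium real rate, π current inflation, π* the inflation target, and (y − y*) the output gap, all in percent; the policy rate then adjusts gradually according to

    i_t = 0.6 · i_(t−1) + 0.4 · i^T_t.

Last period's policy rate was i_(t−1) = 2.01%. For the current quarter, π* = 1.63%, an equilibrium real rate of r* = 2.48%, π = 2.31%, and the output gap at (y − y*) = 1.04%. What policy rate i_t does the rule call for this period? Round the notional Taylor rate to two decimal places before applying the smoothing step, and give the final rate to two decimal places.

3.54%

i^T_t = 2.48 + 1.63 + 1.4 × (2.31 − 1.63) + 0.74 × 1.04
   = 2.48 + 1.63 + 0.952 + 0.7696 = 5.83
i_t = 0.6 × 2.01 + 0.4 × 5.83 = 1.206 + 2.332 = 3.54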